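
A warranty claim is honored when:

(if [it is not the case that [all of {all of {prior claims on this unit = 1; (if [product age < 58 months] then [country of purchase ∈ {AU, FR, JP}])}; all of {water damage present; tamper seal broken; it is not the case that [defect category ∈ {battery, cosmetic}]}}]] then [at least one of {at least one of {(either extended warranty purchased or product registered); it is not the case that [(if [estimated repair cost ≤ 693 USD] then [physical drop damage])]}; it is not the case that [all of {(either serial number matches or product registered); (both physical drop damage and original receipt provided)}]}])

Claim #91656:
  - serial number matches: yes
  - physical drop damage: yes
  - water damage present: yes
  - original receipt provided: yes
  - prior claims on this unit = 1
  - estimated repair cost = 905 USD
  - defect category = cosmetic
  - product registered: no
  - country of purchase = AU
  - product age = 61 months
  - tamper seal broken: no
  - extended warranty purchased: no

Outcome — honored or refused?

Atomic conditions:
  prior claims on this unit = 1: 1 == 1 is true
  product age < 58 months: 61 < 58 is false
  country of purchase ∈ {AU, FR, JP}: AU is in the set → true
  water damage present: yes → true
  tamper seal broken: no → false
  defect category ∈ {battery, cosmetic}: cosmetic is in the set → true
  extended warranty purchased: no → false
  product registered: no → false
  estimated repair cost ≤ 693 USD: 905 ≤ 693 is false
  physical drop damage: yes → true
  serial number matches: yes → true
  original receipt provided: yes → true
Combine:
[1.1.1.2] false → true (antecedent false ⇒ implication holds) = true
[1.1.1] true AND true = true
[1.1.2.3] NOT true = false
[1.1.2] true AND false AND false = false
[1.1] true AND false = false
[1] NOT false = true
[2.1.1] false OR false = false
[2.1.2.1] false → true (antecedent false ⇒ implication holds) = true
[2.1.2] NOT true = false
[2.1] false OR false = false
[2.2.1.1] true OR false = true
[2.2.1.2] true AND true = true
[2.2.1] true AND true = true
[2.2] NOT true = false
[2] false OR false = false
[root] true → false = false
Overall: false → refused

Refused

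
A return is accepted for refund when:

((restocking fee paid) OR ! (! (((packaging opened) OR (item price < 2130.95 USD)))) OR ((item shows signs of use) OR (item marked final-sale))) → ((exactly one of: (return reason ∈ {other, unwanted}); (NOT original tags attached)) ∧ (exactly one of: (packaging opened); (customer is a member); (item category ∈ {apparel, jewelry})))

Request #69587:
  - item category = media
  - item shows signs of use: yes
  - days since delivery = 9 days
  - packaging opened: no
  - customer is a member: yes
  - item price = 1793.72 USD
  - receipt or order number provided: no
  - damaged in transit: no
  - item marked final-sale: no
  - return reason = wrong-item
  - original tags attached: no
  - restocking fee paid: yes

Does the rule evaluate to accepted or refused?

Accepted

Atomic conditions:
  restocking fee paid: yes → true
  packaging opened: no → false
  item price < 2130.95 USD: 1793.72 < 2130.95 is true
  item shows signs of use: yes → true
  item marked final-sale: no → false
  return reason ∈ {other, unwanted}: wrong-item is not in the set → false
  NOT original tags attached: no → true
  customer is a member: yes → true
  item category ∈ {apparel, jewelry}: media is not in the set → false
Combine:
[1.2.1.1] false OR true = true
[1.2.1] NOT true = false
[1.2] NOT false = true
[1.3] true OR false = true
[1] true OR true OR true = true
[2.1] exactly-one(false, true) = true
[2.2] exactly-one(false, true, false) = true
[2] true AND true = true
[root] true → true = true
Overall: true → accepted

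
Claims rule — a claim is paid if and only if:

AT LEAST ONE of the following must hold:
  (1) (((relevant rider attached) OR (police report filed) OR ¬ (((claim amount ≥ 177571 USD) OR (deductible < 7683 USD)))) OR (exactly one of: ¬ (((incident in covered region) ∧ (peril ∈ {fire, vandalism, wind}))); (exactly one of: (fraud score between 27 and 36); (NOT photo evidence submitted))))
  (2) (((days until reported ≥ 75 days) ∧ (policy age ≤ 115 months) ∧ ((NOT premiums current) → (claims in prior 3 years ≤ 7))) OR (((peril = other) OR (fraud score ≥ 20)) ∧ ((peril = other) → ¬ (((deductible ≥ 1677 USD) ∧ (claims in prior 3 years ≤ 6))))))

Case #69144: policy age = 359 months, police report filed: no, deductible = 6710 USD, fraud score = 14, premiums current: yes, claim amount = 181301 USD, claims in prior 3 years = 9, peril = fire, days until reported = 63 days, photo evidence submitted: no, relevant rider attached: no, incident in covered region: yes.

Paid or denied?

Paid

Atomic conditions:
  relevant rider attached: no → false
  police report filed: no → false
  claim amount ≥ 177571 USD: 181301 ≥ 177571 is true
  deductible < 7683 USD: 6710 < 7683 is true
  incident in covered region: yes → true
  peril ∈ {fire, vandalism, wind}: fire is in the set → true
  fraud score between 27 and 36: 14 in [27, 36] is false
  NOT photo evidence submitted: no → true
  days until reported ≥ 75 days: 63 ≥ 75 is false
  policy age ≤ 115 months: 359 ≤ 115 is false
  NOT premiums current: yes → false
  claims in prior 3 years ≤ 7: 9 ≤ 7 is false
  peril = other: fire == other is false
  fraud score ≥ 20: 14 ≥ 20 is false
  deductible ≥ 1677 USD: 6710 ≥ 1677 is true
  claims in prior 3 years ≤ 6: 9 ≤ 6 is false
Combine:
[1.1.3.1] true OR true = true
[1.1.3] NOT true = false
[1.1] false OR false OR false = false
[1.2.1.1] true AND true = true
[1.2.1] NOT true = false
[1.2.2] exactly-one(false, true) = true
[1.2] exactly-one(false, true) = true
[1] false OR true = true
[2.1.3] false → false (antecedent false ⇒ implication holds) = true
[2.1] false AND false AND true = false
[2.2.1] false OR false = false
[2.2.2.2.1] true AND false = false
[2.2.2.2] NOT false = true
[2.2.2] false → true (antecedent false ⇒ implication holds) = true
[2.2] false AND true = false
[2] false OR false = false
[root] true OR false = true
Overall: true → paid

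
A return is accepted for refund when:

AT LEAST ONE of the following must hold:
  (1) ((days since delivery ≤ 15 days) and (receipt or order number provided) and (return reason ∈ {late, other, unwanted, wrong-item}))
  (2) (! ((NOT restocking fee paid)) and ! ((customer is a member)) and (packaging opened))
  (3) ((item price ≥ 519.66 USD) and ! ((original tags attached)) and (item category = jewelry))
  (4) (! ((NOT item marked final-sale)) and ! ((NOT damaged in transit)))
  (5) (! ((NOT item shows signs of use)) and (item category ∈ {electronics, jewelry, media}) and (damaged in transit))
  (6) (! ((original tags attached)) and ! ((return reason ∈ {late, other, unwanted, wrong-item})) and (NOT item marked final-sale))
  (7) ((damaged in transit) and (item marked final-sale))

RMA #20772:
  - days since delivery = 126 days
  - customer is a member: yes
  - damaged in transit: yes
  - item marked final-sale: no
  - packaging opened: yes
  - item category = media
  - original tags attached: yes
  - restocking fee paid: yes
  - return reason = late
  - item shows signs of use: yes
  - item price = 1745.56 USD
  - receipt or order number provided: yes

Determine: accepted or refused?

Atomic conditions:
  days since delivery ≤ 15 days: 126 ≤ 15 is false
  receipt or order number provided: yes → true
  return reason ∈ {late, other, unwanted, wrong-item}: late is in the set → true
  NOT restocking fee paid: yes → false
  customer is a member: yes → true
  packaging opened: yes → true
  item price ≥ 519.66 USD: 1745.56 ≥ 519.66 is true
  original tags attached: yes → true
  item category = jewelry: media == jewelry is false
  NOT item marked final-sale: no → true
  NOT damaged in transit: yes → false
  NOT item shows signs of use: yes → false
  item category ∈ {electronics, jewelry, media}: media is in the set → true
  damaged in transit: yes → true
  item marked final-sale: no → false
Combine:
[1] false AND true AND true = false
[2.1] NOT false = true
[2.2] NOT true = false
[2] true AND false AND true = false
[3.2] NOT true = false
[3] true AND false AND false = false
[4.1] NOT true = false
[4.2] NOT false = true
[4] false AND true = false
[5.1] NOT false = true
[5] true AND true AND true = true
[6.1] NOT true = false
[6.2] NOT true = false
[6] false AND false AND true = false
[7] true AND false = false
[root] false OR false OR false OR false OR true OR false OR false = true
Overall: true → accepted

Accepted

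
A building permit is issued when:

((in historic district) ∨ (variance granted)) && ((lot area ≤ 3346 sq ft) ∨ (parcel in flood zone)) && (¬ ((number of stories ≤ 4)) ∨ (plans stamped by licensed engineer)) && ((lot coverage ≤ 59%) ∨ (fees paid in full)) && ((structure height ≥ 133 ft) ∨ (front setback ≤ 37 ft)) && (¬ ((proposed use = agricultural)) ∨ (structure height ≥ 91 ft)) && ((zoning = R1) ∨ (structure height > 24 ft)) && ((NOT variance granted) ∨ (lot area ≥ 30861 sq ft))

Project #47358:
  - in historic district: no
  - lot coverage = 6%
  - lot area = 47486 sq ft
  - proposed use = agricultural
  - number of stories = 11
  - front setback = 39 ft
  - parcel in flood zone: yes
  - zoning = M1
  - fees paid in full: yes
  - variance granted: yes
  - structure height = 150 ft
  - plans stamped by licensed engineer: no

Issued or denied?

Atomic conditions:
  in historic district: no → false
  variance granted: yes → true
  lot area ≤ 3346 sq ft: 47486 ≤ 3346 is false
  parcel in flood zone: yes → true
  number of stories ≤ 4: 11 ≤ 4 is false
  plans stamped by licensed engineer: no → false
  lot coverage ≤ 59%: 6 ≤ 59 is true
  fees paid in full: yes → true
  structure height ≥ 133 ft: 150 ≥ 133 is true
  front setback ≤ 37 ft: 39 ≤ 37 is false
  proposed use = agricultural: agricultural == agricultural is true
  structure height ≥ 91 ft: 150 ≥ 91 is true
  zoning = R1: M1 == R1 is false
  structure height > 24 ft: 150 > 24 is true
  NOT variance granted: yes → false
  lot area ≥ 30861 sq ft: 47486 ≥ 30861 is true
Combine:
[1] false OR true = true
[2] false OR true = true
[3.1] NOT false = true
[3] true OR false = true
[4] true OR true = true
[5] true OR false = true
[6.1] NOT true = false
[6] false OR true = true
[7] false OR true = true
[8] false OR true = true
[root] true AND true AND true AND true AND true AND true AND true AND true = true
Overall: true → issued

Issued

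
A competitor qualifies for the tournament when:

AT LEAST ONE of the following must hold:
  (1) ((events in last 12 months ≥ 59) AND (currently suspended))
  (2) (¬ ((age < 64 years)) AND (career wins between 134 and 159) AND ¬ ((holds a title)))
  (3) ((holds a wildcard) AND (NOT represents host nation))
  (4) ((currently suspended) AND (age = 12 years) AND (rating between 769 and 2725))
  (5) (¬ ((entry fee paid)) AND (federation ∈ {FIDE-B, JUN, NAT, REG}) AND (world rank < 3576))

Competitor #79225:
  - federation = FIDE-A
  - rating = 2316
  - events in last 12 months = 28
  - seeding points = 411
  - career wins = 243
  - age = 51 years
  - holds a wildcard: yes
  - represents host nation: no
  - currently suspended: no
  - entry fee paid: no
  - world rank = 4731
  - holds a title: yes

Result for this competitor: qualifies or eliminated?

Atomic conditions:
  events in last 12 months ≥ 59: 28 ≥ 59 is false
  currently suspended: no → false
  age < 64 years: 51 < 64 is true
  career wins between 134 and 159: 243 in [134, 159] is false
  holds a title: yes → true
  holds a wildcard: yes → true
  NOT represents host nation: no → true
  age = 12 years: 51 == 12 is false
  rating between 769 and 2725: 2316 in [769, 2725] is true
  entry fee paid: no → false
  federation ∈ {FIDE-B, JUN, NAT, REG}: FIDE-A is not in the set → false
  world rank < 3576: 4731 < 3576 is false
Combine:
[1] false AND false = false
[2.1] NOT true = false
[2.3] NOT true = false
[2] false AND false AND false = false
[3] true AND true = true
[4] false AND false AND true = false
[5.1] NOT false = true
[5] true AND false AND false = false
[root] false OR false OR true OR false OR false = true
Overall: true → qualifies

Qualifies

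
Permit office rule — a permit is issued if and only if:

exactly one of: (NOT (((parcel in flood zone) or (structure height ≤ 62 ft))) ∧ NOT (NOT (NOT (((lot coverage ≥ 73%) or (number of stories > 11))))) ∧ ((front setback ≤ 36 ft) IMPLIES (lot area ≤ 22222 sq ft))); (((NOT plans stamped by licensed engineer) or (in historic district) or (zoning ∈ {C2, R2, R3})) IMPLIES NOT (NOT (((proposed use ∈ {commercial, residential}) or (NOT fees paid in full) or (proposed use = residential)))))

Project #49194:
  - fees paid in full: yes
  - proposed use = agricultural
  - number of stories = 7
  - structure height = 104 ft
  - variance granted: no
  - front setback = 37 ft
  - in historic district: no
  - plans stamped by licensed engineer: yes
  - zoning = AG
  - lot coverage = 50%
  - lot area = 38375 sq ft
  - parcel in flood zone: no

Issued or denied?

Denied

Atomic conditions:
  parcel in flood zone: no → false
  structure height ≤ 62 ft: 104 ≤ 62 is false
  lot coverage ≥ 73%: 50 ≥ 73 is false
  number of stories > 11: 7 > 11 is false
  front setback ≤ 36 ft: 37 ≤ 36 is false
  lot area ≤ 22222 sq ft: 38375 ≤ 22222 is false
  NOT plans stamped by licensed engineer: yes → false
  in historic district: no → false
  zoning ∈ {C2, R2, R3}: AG is not in the set → false
  proposed use ∈ {commercial, residential}: agricultural is not in the set → false
  NOT fees paid in full: yes → false
  proposed use = residential: agricultural == residential is false
Combine:
[1.1.1] false OR false = false
[1.1] NOT false = true
[1.2.1.1.1] false OR false = false
[1.2.1.1] NOT false = true
[1.2.1] NOT true = false
[1.2] NOT false = true
[1.3] false → false (antecedent false ⇒ implication holds) = true
[1] true AND true AND true = true
[2.1] false OR false OR false = false
[2.2.1.1] false OR false OR false = false
[2.2.1] NOT false = true
[2.2] NOT true = false
[2] false → false (antecedent false ⇒ implication holds) = true
[root] exactly-one(true, true) = false
Overall: false → denied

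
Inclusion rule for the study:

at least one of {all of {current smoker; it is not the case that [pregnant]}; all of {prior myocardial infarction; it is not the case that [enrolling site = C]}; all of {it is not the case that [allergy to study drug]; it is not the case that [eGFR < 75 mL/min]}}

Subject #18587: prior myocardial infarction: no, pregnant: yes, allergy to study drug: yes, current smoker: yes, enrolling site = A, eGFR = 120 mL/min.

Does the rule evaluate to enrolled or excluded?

Atomic conditions:
  current smoker: yes → true
  pregnant: yes → true
  prior myocardial infarction: no → false
  enrolling site = C: A == C is false
  allergy to study drug: yes → true
  eGFR < 75 mL/min: 120 < 75 is false
Combine:
[1.2] NOT true = false
[1] true AND false = false
[2.2] NOT false = true
[2] false AND true = false
[3.1] NOT true = false
[3.2] NOT false = true
[3] false AND true = false
[root] false OR false OR false = false
Overall: false → excluded

Excluded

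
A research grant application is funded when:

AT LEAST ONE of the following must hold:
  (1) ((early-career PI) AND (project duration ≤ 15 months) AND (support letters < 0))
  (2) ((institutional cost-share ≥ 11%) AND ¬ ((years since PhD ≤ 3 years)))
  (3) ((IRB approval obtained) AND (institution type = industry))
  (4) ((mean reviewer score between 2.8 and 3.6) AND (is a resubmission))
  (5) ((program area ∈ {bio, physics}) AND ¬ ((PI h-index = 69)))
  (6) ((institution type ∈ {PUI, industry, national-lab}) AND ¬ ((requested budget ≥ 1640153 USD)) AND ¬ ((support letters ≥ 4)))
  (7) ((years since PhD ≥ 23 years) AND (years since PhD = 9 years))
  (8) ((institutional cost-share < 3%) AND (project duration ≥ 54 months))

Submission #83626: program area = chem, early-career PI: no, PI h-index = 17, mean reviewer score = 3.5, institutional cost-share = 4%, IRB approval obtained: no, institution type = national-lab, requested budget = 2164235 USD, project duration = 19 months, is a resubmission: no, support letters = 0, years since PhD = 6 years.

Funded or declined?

Atomic conditions:
  early-career PI: no → false
  project duration ≤ 15 months: 19 ≤ 15 is false
  support letters < 0: 0 < 0 is false
  institutional cost-share ≥ 11%: 4 ≥ 11 is false
  years since PhD ≤ 3 years: 6 ≤ 3 is false
  IRB approval obtained: no → false
  institution type = industry: national-lab == industry is false
  mean reviewer score between 2.8 and 3.6: 3.5 in [2.8, 3.6] is true
  is a resubmission: no → false
  program area ∈ {bio, physics}: chem is not in the set → false
  PI h-index = 69: 17 == 69 is false
  institution type ∈ {PUI, industry, national-lab}: national-lab is in the set → true
  requested budget ≥ 1640153 USD: 2164235 ≥ 1640153 is true
  support letters ≥ 4: 0 ≥ 4 is false
  years since PhD ≥ 23 years: 6 ≥ 23 is false
  years since PhD = 9 years: 6 == 9 is false
  institutional cost-share < 3%: 4 < 3 is false
  project duration ≥ 54 months: 19 ≥ 54 is false
Combine:
[1] false AND false AND false = false
[2.2] NOT false = true
[2] false AND true = false
[3] false AND false = false
[4] true AND false = false
[5.2] NOT false = true
[5] false AND true = false
[6.2] NOT true = false
[6.3] NOT false = true
[6] true AND false AND true = false
[7] false AND false = false
[8] false AND false = false
[root] false OR false OR false OR false OR false OR false OR false OR false = false
Overall: false → declined

Declined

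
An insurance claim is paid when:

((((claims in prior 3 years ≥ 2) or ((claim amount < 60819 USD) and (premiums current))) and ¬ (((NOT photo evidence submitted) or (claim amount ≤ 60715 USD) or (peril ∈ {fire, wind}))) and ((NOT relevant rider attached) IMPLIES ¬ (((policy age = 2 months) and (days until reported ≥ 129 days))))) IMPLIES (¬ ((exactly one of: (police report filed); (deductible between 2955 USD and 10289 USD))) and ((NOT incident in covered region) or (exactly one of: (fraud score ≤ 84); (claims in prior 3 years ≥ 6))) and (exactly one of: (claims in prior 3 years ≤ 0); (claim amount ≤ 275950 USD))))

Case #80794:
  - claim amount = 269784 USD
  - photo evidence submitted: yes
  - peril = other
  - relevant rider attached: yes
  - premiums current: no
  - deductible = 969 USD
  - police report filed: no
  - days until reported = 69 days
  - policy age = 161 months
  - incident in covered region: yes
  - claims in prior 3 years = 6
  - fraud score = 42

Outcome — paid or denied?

Atomic conditions:
  claims in prior 3 years ≥ 2: 6 ≥ 2 is true
  claim amount < 60819 USD: 269784 < 60819 is false
  premiums current: no → false
  NOT photo evidence submitted: yes → false
  claim amount ≤ 60715 USD: 269784 ≤ 60715 is false
  peril ∈ {fire, wind}: other is not in the set → false
  NOT relevant rider attached: yes → false
  policy age = 2 months: 161 == 2 is false
  days until reported ≥ 129 days: 69 ≥ 129 is false
  police report filed: no → false
  deductible between 2955 USD and 10289 USD: 969 in [2955, 10289] is false
  NOT incident in covered region: yes → false
  fraud score ≤ 84: 42 ≤ 84 is true
  claims in prior 3 years ≥ 6: 6 ≥ 6 is true
  claims in prior 3 years ≤ 0: 6 ≤ 0 is false
  claim amount ≤ 275950 USD: 269784 ≤ 275950 is true
Combine:
[1.1.2] false AND false = false
[1.1] true OR false = true
[1.2.1] false OR false OR false = false
[1.2] NOT false = true
[1.3.2.1] false AND false = false
[1.3.2] NOT false = true
[1.3] false → true (antecedent false ⇒ implication holds) = true
[1] true AND true AND true = true
[2.1.1] exactly-one(false, false) = false
[2.1] NOT false = true
[2.2.2] exactly-one(true, true) = false
[2.2] false OR false = false
[2.3] exactly-one(false, true) = true
[2] true AND false AND true = false
[root] true → false = false
Overall: false → denied

Denied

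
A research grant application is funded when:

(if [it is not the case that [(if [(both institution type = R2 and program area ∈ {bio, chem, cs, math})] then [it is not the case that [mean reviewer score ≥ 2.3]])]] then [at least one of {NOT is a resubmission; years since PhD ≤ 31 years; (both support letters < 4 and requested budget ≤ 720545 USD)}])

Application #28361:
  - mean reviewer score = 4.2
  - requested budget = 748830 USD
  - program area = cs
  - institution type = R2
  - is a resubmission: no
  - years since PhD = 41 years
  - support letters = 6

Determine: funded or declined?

Atomic conditions:
  institution type = R2: R2 == R2 is true
  program area ∈ {bio, chem, cs, math}: cs is in the set → true
  mean reviewer score ≥ 2.3: 4.2 ≥ 2.3 is true
  NOT is a resubmission: no → true
  years since PhD ≤ 31 years: 41 ≤ 31 is false
  support letters < 4: 6 < 4 is false
  requested budget ≤ 720545 USD: 748830 ≤ 720545 is false
Combine:
[1.1.1] true AND true = true
[1.1.2] NOT true = false
[1.1] true → false = false
[1] NOT false = true
[2.3] false AND false = false
[2] true OR false OR false = true
[root] true → true = true
Overall: true → funded

Funded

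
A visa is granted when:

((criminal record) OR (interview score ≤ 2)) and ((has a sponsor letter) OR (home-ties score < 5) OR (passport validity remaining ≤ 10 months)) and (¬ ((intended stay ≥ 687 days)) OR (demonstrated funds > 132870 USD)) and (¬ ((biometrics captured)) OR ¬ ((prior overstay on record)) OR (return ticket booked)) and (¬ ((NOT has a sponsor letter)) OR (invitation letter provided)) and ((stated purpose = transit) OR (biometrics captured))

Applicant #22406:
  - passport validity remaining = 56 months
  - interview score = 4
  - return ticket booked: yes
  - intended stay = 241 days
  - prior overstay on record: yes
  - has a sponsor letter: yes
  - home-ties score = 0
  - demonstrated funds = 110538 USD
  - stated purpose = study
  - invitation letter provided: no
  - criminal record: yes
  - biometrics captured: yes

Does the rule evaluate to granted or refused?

Granted

Atomic conditions:
  criminal record: yes → true
  interview score ≤ 2: 4 ≤ 2 is false
  has a sponsor letter: yes → true
  home-ties score < 5: 0 < 5 is true
  passport validity remaining ≤ 10 months: 56 ≤ 10 is false
  intended stay ≥ 687 days: 241 ≥ 687 is false
  demonstrated funds > 132870 USD: 110538 > 132870 is false
  biometrics captured: yes → true
  prior overstay on record: yes → true
  return ticket booked: yes → true
  NOT has a sponsor letter: yes → false
  invitation letter provided: no → false
  stated purpose = transit: study == transit is false
Combine:
[1] true OR false = true
[2] true OR true OR false = true
[3.1] NOT false = true
[3] true OR false = true
[4.1] NOT true = false
[4.2] NOT true = false
[4] false OR false OR true = true
[5.1] NOT false = true
[5] true OR false = true
[6] false OR true = true
[root] true AND true AND true AND true AND true AND true = true
Overall: true → granted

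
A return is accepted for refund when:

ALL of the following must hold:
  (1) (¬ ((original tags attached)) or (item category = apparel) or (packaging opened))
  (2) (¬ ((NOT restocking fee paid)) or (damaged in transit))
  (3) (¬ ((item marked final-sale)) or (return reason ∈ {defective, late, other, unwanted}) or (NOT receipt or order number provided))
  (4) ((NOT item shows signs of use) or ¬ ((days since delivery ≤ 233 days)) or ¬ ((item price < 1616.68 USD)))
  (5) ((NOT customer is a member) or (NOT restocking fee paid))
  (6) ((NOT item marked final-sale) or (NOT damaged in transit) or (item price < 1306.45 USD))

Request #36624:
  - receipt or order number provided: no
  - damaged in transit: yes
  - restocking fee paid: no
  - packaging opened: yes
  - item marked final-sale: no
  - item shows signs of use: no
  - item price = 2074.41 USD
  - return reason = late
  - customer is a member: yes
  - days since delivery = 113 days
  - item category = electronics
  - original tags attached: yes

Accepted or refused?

Atomic conditions:
  original tags attached: yes → true
  item category = apparel: electronics == apparel is false
  packaging opened: yes → true
  NOT restocking fee paid: no → true
  damaged in transit: yes → true
  item marked final-sale: no → false
  return reason ∈ {defective, late, other, unwanted}: late is in the set → true
  NOT receipt or order number provided: no → true
  NOT item shows signs of use: no → true
  days since delivery ≤ 233 days: 113 ≤ 233 is true
  item price < 1616.68 USD: 2074.41 < 1616.68 is false
  NOT customer is a member: yes → false
  NOT item marked final-sale: no → true
  NOT damaged in transit: yes → false
  item price < 1306.45 USD: 2074.41 < 1306.45 is false
Combine:
[1.1] NOT true = false
[1] false OR false OR true = true
[2.1] NOT true = false
[2] false OR true = true
[3.1] NOT false = true
[3] true OR true OR true = true
[4.2] NOT true = false
[4.3] NOT false = true
[4] true OR false OR true = true
[5] false OR true = true
[6] true OR false OR false = true
[root] true AND true AND true AND true AND true AND true = true
Overall: true → accepted

Accepted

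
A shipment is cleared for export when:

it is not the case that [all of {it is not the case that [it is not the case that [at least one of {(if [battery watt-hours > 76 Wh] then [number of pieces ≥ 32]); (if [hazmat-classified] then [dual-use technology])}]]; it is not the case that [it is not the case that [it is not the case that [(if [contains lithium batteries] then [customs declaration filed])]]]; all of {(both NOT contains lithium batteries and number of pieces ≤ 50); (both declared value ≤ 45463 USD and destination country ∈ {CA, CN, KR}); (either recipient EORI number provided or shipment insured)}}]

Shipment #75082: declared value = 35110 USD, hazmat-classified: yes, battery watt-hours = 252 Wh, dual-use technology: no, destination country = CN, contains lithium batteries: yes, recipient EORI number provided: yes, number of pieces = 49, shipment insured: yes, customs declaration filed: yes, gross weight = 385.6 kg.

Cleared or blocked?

Cleared

Atomic conditions:
  battery watt-hours > 76 Wh: 252 > 76 is true
  number of pieces ≥ 32: 49 ≥ 32 is true
  hazmat-classified: yes → true
  dual-use technology: no → false
  contains lithium batteries: yes → true
  customs declaration filed: yes → true
  NOT contains lithium batteries: yes → false
  number of pieces ≤ 50: 49 ≤ 50 is true
  declared value ≤ 45463 USD: 35110 ≤ 45463 is true
  destination country ∈ {CA, CN, KR}: CN is in the set → true
  recipient EORI number provided: yes → true
  shipment insured: yes → true
Combine:
[1.1.1.1.1] true → true = true
[1.1.1.1.2] true → false = false
[1.1.1.1] true OR false = true
[1.1.1] NOT true = false
[1.1] NOT false = true
[1.2.1.1.1] true → true = true
[1.2.1.1] NOT true = false
[1.2.1] NOT false = true
[1.2] NOT true = false
[1.3.1] false AND true = false
[1.3.2] true AND true = true
[1.3.3] true OR true = true
[1.3] false AND true AND true = false
[1] true AND false AND false = false
[root] NOT false = true
Overall: true → cleared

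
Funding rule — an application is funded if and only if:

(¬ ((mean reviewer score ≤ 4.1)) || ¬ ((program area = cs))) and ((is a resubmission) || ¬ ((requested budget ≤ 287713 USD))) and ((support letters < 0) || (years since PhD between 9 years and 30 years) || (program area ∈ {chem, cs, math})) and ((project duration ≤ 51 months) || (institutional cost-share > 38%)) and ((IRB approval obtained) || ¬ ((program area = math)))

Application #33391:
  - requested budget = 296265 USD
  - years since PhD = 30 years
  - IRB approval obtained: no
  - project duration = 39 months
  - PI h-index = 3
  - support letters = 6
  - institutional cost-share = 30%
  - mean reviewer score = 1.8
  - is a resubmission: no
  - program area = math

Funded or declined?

Atomic conditions:
  mean reviewer score ≤ 4.1: 1.8 ≤ 4.1 is true
  program area = cs: math == cs is false
  is a resubmission: no → false
  requested budget ≤ 287713 USD: 296265 ≤ 287713 is false
  support letters < 0: 6 < 0 is false
  years since PhD between 9 years and 30 years: 30 in [9, 30] is true
  program area ∈ {chem, cs, math}: math is in the set → true
  project duration ≤ 51 months: 39 ≤ 51 is true
  institutional cost-share > 38%: 30 > 38 is false
  IRB approval obtained: no → false
  program area = math: math == math is true
Combine:
[1.1] NOT true = false
[1.2] NOT false = true
[1] false OR true = true
[2.2] NOT false = true
[2] false OR true = true
[3] false OR true OR true = true
[4] true OR false = true
[5.2] NOT true = false
[5] false OR false = false
[root] true AND true AND true AND true AND false = false
Overall: false → declined

Declined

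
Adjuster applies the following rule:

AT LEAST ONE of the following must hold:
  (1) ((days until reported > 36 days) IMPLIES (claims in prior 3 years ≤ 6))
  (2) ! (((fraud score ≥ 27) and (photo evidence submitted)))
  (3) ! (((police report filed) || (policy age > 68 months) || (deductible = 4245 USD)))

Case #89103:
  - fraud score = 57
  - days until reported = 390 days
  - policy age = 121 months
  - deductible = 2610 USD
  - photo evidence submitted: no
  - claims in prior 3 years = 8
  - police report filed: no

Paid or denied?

Paid

Atomic conditions:
  days until reported > 36 days: 390 > 36 is true
  claims in prior 3 years ≤ 6: 8 ≤ 6 is false
  fraud score ≥ 27: 57 ≥ 27 is true
  photo evidence submitted: no → false
  police report filed: no → false
  policy age > 68 months: 121 > 68 is true
  deductible = 4245 USD: 2610 == 4245 is false
Combine:
[1] true → false = false
[2.1] true AND false = false
[2] NOT false = true
[3.1] false OR true OR false = true
[3] NOT true = false
[root] false OR true OR false = true
Overall: true → paid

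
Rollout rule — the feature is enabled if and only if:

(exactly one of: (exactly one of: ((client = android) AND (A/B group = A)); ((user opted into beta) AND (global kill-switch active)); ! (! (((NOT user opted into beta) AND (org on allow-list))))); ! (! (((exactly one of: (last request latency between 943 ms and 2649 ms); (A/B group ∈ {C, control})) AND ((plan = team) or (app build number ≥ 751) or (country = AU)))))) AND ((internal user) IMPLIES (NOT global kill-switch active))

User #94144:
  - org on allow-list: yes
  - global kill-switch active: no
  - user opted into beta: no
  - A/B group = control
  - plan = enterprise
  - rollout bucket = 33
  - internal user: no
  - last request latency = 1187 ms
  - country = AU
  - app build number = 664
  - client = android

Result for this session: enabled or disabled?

Enabled

Atomic conditions:
  client = android: android == android is true
  A/B group = A: control == A is false
  user opted into beta: no → false
  global kill-switch active: no → false
  NOT user opted into beta: no → true
  org on allow-list: yes → true
  last request latency between 943 ms and 2649 ms: 1187 in [943, 2649] is true
  A/B group ∈ {C, control}: control is in the set → true
  plan = team: enterprise == team is false
  app build number ≥ 751: 664 ≥ 751 is false
  country = AU: AU == AU is true
  internal user: no → false
  NOT global kill-switch active: no → true
Combine:
[1.1.1] true AND false = false
[1.1.2] false AND false = false
[1.1.3.1.1] true AND true = true
[1.1.3.1] NOT true = false
[1.1.3] NOT false = true
[1.1] exactly-one(false, false, true) = true
[1.2.1.1.1] exactly-one(true, true) = false
[1.2.1.1.2] false OR false OR true = true
[1.2.1.1] false AND true = false
[1.2.1] NOT false = true
[1.2] NOT true = false
[1] exactly-one(true, false) = true
[2] false → true (antecedent false ⇒ implication holds) = true
[root] true AND true = true
Overall: true → enabled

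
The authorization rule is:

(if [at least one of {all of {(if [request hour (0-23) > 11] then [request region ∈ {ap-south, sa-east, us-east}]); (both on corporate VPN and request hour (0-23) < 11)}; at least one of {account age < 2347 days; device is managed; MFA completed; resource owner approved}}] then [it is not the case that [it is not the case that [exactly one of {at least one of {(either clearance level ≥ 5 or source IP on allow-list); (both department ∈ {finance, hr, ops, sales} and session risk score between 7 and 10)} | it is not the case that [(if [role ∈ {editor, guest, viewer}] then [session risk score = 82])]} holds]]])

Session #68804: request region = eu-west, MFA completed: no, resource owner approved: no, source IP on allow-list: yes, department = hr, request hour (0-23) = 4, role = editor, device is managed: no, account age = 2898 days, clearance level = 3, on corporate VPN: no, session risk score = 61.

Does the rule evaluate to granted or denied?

Atomic conditions:
  request hour (0-23) > 11: 4 > 11 is false
  request region ∈ {ap-south, sa-east, us-east}: eu-west is not in the set → false
  on corporate VPN: no → false
  request hour (0-23) < 11: 4 < 11 is true
  account age < 2347 days: 2898 < 2347 is false
  device is managed: no → false
  MFA completed: no → false
  resource owner approved: no → false
  clearance level ≥ 5: 3 ≥ 5 is false
  source IP on allow-list: yes → true
  department ∈ {finance, hr, ops, sales}: hr is in the set → true
  session risk score between 7 and 10: 61 in [7, 10] is false
  role ∈ {editor, guest, viewer}: editor is in the set → true
  session risk score = 82: 61 == 82 is false
Combine:
[1.1.1] false → false (antecedent false ⇒ implication holds) = true
[1.1.2] false AND true = false
[1.1] true AND false = false
[1.2] false OR false OR false OR false = false
[1] false OR false = false
[2.1.1.1.1] false OR true = true
[2.1.1.1.2] true AND false = false
[2.1.1.1] true OR false = true
[2.1.1.2.1] true → false = false
[2.1.1.2] NOT false = true
[2.1.1] exactly-one(true, true) = false
[2.1] NOT false = true
[2] NOT true = false
[root] false → false (antecedent false ⇒ implication holds) = true
Overall: true → granted

Granted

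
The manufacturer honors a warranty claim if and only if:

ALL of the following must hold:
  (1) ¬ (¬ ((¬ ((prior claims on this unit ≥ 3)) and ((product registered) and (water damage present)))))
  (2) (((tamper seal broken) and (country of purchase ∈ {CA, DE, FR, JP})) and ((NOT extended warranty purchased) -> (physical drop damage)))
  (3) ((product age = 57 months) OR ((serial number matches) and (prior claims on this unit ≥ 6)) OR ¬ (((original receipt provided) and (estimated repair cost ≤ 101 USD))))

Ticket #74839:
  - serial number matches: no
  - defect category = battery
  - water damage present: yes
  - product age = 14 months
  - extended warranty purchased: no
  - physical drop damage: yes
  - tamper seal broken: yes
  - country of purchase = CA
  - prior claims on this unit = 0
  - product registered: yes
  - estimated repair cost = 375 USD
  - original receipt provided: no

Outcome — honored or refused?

Honored

Atomic conditions:
  prior claims on this unit ≥ 3: 0 ≥ 3 is false
  product registered: yes → true
  water damage present: yes → true
  tamper seal broken: yes → true
  country of purchase ∈ {CA, DE, FR, JP}: CA is in the set → true
  NOT extended warranty purchased: no → true
  physical drop damage: yes → true
  product age = 57 months: 14 == 57 is false
  serial number matches: no → false
  prior claims on this unit ≥ 6: 0 ≥ 6 is false
  original receipt provided: no → false
  estimated repair cost ≤ 101 USD: 375 ≤ 101 is false
Combine:
[1.1.1.1] NOT false = true
[1.1.1.2] true AND true = true
[1.1.1] true AND true = true
[1.1] NOT true = false
[1] NOT false = true
[2.1] true AND true = true
[2.2] true → true = true
[2] true AND true = true
[3.2] false AND false = false
[3.3.1] false AND false = false
[3.3] NOT false = true
[3] false OR false OR true = true
[root] true AND true AND true = true
Overall: true → honored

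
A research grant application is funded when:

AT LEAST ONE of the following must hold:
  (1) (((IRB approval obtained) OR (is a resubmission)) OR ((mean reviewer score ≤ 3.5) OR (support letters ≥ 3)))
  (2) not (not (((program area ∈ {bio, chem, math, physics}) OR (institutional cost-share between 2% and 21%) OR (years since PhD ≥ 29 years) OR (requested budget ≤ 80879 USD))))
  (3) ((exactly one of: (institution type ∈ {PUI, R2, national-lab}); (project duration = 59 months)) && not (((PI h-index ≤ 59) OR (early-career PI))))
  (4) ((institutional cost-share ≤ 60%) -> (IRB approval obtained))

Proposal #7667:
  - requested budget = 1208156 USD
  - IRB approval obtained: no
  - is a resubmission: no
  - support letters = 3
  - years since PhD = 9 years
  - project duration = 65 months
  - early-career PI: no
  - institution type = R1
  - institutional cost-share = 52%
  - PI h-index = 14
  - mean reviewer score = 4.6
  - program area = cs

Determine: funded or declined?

Atomic conditions:
  IRB approval obtained: no → false
  is a resubmission: no → false
  mean reviewer score ≤ 3.5: 4.6 ≤ 3.5 is false
  support letters ≥ 3: 3 ≥ 3 is true
  program area ∈ {bio, chem, math, physics}: cs is not in the set → false
  institutional cost-share between 2% and 21%: 52 in [2, 21] is false
  years since PhD ≥ 29 years: 9 ≥ 29 is false
  requested budget ≤ 80879 USD: 1208156 ≤ 80879 is false
  institution type ∈ {PUI, R2, national-lab}: R1 is not in the set → false
  project duration = 59 months: 65 == 59 is false
  PI h-index ≤ 59: 14 ≤ 59 is true
  early-career PI: no → false
  institutional cost-share ≤ 60%: 52 ≤ 60 is true
Combine:
[1.1] false OR false = false
[1.2] false OR true = true
[1] false OR true = true
[2.1.1] false OR false OR false OR false = false
[2.1] NOT false = true
[2] NOT true = false
[3.1] exactly-one(false, false) = false
[3.2.1] true OR false = true
[3.2] NOT true = false
[3] false AND false = false
[4] true → false = false
[root] true OR false OR false OR false = true
Overall: true → funded

Funded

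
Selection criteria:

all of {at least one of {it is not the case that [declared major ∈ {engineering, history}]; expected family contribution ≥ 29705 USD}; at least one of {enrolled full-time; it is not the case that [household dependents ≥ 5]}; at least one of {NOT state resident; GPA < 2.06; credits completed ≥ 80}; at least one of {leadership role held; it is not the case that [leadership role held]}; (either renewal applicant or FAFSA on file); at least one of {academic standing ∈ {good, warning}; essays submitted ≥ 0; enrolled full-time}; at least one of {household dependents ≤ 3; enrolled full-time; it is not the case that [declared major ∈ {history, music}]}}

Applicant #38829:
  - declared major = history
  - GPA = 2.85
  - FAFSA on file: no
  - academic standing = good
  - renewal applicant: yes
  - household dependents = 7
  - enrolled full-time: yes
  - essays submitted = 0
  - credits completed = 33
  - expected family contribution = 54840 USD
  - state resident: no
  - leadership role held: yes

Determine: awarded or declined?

Awarded

Atomic conditions:
  declared major ∈ {engineering, history}: history is in the set → true
  expected family contribution ≥ 29705 USD: 54840 ≥ 29705 is true
  enrolled full-time: yes → true
  household dependents ≥ 5: 7 ≥ 5 is true
  NOT state resident: no → true
  GPA < 2.06: 2.85 < 2.06 is false
  credits completed ≥ 80: 33 ≥ 80 is false
  leadership role held: yes → true
  renewal applicant: yes → true
  FAFSA on file: no → false
  academic standing ∈ {good, warning}: good is in the set → true
  essays submitted ≥ 0: 0 ≥ 0 is true
  household dependents ≤ 3: 7 ≤ 3 is false
  declared major ∈ {history, music}: history is in the set → true
Combine:
[1.1] NOT true = false
[1] false OR true = true
[2.2] NOT true = false
[2] true OR false = true
[3] true OR false OR false = true
[4.2] NOT true = false
[4] true OR false = true
[5] true OR false = true
[6] true OR true OR true = true
[7.3] NOT true = false
[7] false OR true OR false = true
[root] true AND true AND true AND true AND true AND true AND true = true
Overall: true → awarded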